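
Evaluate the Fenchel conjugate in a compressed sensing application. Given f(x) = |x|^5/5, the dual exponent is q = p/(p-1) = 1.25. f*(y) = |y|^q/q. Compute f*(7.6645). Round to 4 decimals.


The conjugate exponent q satisfies 1/p + 1/q = 1.
p = 5, so q = 5/(5 - 1) = 1.25
|y|^q = 7.6645^1.25 = 12.7528
f*(7.6645) = 12.7528 / 1.25 = 10.2022


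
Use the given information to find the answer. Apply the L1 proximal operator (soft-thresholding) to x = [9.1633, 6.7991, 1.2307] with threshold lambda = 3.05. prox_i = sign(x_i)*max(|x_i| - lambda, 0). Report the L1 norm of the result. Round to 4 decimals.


Soft-thresholding with lambda = 3.05:
prox(9.1633) = sign(9.1633)*max(|9.1633| - 3.05, 0) = 6.1133
prox(6.7991) = sign(6.7991)*max(|6.7991| - 3.05, 0) = 3.7491
prox(1.2307) = sign(1.2307)*max(|1.2307| - 3.05, 0) = 0.0
prox(x) = [6.1133, 3.7491, 0.0]
||prox(x)||_1 = 6.1133 + 3.7491 + 0.0 = 9.8624


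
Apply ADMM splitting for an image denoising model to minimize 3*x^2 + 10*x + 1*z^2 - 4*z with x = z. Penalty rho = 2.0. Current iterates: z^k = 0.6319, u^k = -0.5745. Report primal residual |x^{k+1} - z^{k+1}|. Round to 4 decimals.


ADMM iteration with rho = 2.0, z^k = 0.6319, u^k = -0.5745
Step 1: x-update.
Minimize 3*x^2 + 10*x + (2.0/2)*(x - 0.6319 - 0.5745)^2
FOC: (2*3 + 2.0)*x = -10 + 2.0*(0.6319 + 0.5745)
x^{k+1} = -0.9484
Step 2: z-update.
Minimize 1*z^2 - 4*z + (2.0/2)*(-0.9484 - z - 0.5745)^2
FOC: (2*1 + 2.0)*z = 4 + 2.0*(-0.9484 - 0.5745)
z^{k+1} = 0.2386
Step 3: u-update.
u^{k+1} = -0.5745 - 0.9484 - 0.2386 = -1.7615
Step 4: Primal residual = |-0.9484 - 0.2386| = 1.187


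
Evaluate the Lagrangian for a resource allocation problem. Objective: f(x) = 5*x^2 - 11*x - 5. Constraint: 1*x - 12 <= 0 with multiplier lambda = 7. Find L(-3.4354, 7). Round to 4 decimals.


Step 1: Evaluate f(x).
f(-3.4354) = 5*(-3.4354)^2 - 11*(-3.4354) - 5 = 91.7993
Step 2: Evaluate g(x).
g(-3.4354) = 1*-3.4354 - 12 = -15.4354
Step 3: Compute Lagrangian.
L = 91.7993 + 7*-15.4354 = -16.2485


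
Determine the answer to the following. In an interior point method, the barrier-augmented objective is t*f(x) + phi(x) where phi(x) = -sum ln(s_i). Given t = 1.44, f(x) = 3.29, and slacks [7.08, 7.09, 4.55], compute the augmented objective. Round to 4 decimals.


Step 1: Compute log-barrier.
ln values: [1.9573, 1.9587, 1.5151]
phi = -(1.9573 + 1.9587 + 1.5151) = -5.4311
Step 2: Compute augmented objective.
t*f(x) = 1.44*3.29 = 4.7376
Total = 4.7376 - 5.4311 = -0.6935


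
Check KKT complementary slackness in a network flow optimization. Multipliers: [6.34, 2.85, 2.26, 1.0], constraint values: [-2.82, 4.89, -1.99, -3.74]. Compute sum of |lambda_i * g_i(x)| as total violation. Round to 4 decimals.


KKT complementary slackness check:
lambda_1 * g_1 = 6.34 * -2.82 = -17.8788
lambda_2 * g_2 = 2.85 * 4.89 = 13.9365
lambda_3 * g_3 = 2.26 * -1.99 = -4.4974
lambda_4 * g_4 = 1.0 * -3.74 = -3.74
Total violation = 17.8788 + 13.9365 + 4.4974 + 3.74 = 40.0527


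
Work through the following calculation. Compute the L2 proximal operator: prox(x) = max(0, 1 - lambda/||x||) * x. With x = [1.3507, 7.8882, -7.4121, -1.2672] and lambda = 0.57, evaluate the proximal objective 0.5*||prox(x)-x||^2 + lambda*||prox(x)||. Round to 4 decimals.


Step 1: Compute ||x||.
||x|| = 10.9815
Step 2: Compute scaling factor.
scale = max(0, 1 - 0.57/10.9815) = 0.9481
Step 3: prox(x) = [1.2806, 7.4788, -7.0274, -1.2014]
||prox(x)|| = 10.4115
Step 4: Proximal objective.
0.5*||prox-x||^2 = 0.1625
lambda*||prox|| = 5.9346
Total = 6.097


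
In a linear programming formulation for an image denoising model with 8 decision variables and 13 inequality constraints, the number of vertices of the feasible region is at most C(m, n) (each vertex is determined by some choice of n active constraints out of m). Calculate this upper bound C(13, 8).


Each vertex corresponds to some choice of n active constraints out of m, so the number of vertices is at most C(m, n) = m! / (n!(m-n)!).
m = 13, n = 8
Numerator: 13 * 12 * 11 * 10 * 9 * 8 * 7 * 6
Denominator: 8! = 40320
C(13, 8) = 1287


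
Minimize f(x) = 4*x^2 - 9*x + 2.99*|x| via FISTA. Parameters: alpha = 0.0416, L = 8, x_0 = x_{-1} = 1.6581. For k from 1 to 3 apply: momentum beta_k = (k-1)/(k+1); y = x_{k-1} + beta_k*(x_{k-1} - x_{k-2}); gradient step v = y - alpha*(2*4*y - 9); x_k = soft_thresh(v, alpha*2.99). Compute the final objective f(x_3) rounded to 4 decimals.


FISTA on f(x) = 4*x^2 - 9*x + 2.99*|x|
L = 8, alpha = 0.0416
Iteration 1: beta = 0.0, y = 1.6581 + 0.0*(1.6581 - 1.6581) = 1.6581
  grad(y) = 4.2648, v = y - alpha*grad = 1.4807
  prox(v) = soft_thresh(1.4807, 0.1244) = 1.3563
Iteration 2: beta = 0.3333, y = 1.3563 + 0.3333*(1.3563 - 1.6581) = 1.2557
  grad(y) = 1.0456, v = y - alpha*grad = 1.2122
  prox(v) = soft_thresh(1.2122, 0.1244) = 1.0878
Iteration 3: beta = 0.5, y = 1.0878 + 0.5*(1.0878 - 1.3563) = 0.9536
  grad(y) = -1.3714, v = y - alpha*grad = 1.0106
  prox(v) = soft_thresh(1.0106, 0.1244) = 0.8862
f(x_3) = 4*0.8862^2 - 9*0.8862 + 2.99*|0.8862| = -2.1846


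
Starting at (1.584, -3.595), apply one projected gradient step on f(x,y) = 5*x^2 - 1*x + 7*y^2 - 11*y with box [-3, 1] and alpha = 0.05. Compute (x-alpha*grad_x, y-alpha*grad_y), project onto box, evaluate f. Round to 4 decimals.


Step 1: Compute gradient at (1.584, -3.595).
grad_x = 2*5*1.584 - 1 = 14.84
grad_y = 2*7*-3.595 - 11 = -61.33
Step 2: Gradient step.
x_raw = 1.584 - 0.05*14.84 = 0.842
y_raw = -3.595 - 0.05*-61.33 = -0.5285
Step 3: Project onto [-3, 1].
x_proj = clip(0.842) = 0.842
y_proj = clip(-0.5285) = -0.5285
Step 4: Evaluate f.
f(0.842, -0.5285) = 10.4715


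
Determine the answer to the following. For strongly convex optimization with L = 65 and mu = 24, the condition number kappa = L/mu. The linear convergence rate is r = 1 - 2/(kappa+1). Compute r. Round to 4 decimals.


Step 1: Compute the condition number.
kappa = L/mu = 65/24 = 2.7083
Step 2: Compute the convergence rate.
r = 1 - 2/(kappa + 1) = 1 - 2*mu/(L + mu) = (L - mu)/(L + mu) = 41/89 = 0.4607


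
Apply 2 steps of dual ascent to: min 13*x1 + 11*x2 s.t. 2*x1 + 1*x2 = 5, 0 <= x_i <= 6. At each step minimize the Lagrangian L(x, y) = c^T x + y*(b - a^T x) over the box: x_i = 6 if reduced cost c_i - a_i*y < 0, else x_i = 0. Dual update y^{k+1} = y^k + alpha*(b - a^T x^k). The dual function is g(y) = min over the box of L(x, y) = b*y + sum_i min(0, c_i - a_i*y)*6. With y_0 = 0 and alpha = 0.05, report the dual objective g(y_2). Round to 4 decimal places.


Dual ascent for LP: min 13*x1 + 11*x2, 2*x1 + 1*x2 = 5, 0 <= x_i <= 6
Step 1: y^k = 0.0, reduced costs: (13.0, 11.0)
  x^k = (0.0, 0.0), subgradient = b - a^T x = 5.0
  y^{k+1} = 0.0 + 0.05*5.0 = 0.25
Step 2: y^k = 0.25, reduced costs: (12.5, 10.75)
  x^k = (0.0, 0.0), subgradient = b - a^T x = 5.0
  y^{k+1} = 0.25 + 0.05*5.0 = 0.5
Dual objective at y_2 = 0.5: reduced costs (12.0, 10.5), box minimizer x = (0.0, 0.0)
g(y_2) = b*y + (c1 - a1*y)*x1 + (c2 - a2*y)*x2 = 5*0.5 + 12.0*0.0 + 10.5*0.0 = 2.5 + 0.0 + 0.0 = 2.5


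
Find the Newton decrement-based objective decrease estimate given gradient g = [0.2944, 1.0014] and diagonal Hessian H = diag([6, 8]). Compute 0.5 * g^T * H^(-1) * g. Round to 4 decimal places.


Step 1: H is diagonal, so H^(-1) * g = [0.0491, 0.1252].
Step 2: g^T H^(-1) g = sum_i g_i^2 / H_ii
  = (0.2944)^2/6 + (1.0014)^2/8
  = 0.0144 + 0.1254 = 0.1398
Step 3: Objective decrease = 0.5 * g^T H^(-1) g = 0.0699


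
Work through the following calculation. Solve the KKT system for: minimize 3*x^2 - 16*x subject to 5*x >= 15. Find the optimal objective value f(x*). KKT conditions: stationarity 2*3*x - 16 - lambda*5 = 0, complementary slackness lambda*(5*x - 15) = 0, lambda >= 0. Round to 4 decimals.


Step 1: Try lambda = 0 (constraint inactive).
x_unc = 16/(2*3) = 2.6667
Check: 5*2.6667 = 13.3335 < 15 -- violated!
Step 2: Constraint must be active: 5*x = 15
x* = 15/5 = 3.0
lambda = (2*3*3.0 - 16)/5 = 0.4
Step 3: Compute optimal value.
f(x*) = 3*3.0^2 - 16*3.0 = -21.0


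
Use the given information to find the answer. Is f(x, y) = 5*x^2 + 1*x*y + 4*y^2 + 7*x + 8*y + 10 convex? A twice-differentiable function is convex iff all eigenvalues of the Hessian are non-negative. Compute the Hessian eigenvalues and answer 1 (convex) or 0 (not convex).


The Hessian of f(x,y) = 5*x^2 + 1*x*y + 4*y^2 + 7*x + 8*y + 10 is:
H = [[10, 1], [1, 8]]
Trace = 10 + 8 = 18
Determinant = 10*8 - (1)^2 = 79
Discriminant = (18)^2 - 4*79 = 8.0
Eigenvalues: lambda_1 = 7.5858, lambda_2 = 10.4142
The function is convex.

1


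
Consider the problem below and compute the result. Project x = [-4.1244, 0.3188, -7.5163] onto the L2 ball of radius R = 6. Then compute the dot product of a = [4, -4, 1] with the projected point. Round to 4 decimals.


Step 1: Compute ||x|| (intermediates to 6 decimals).
||x|| = sqrt((-4.1244)^2 + 0.3188^2 + (-7.5163)^2) = 8.579457
Step 2: Project.
Since ||x|| > R, scale = R/||x|| = 6/8.579457 = 0.699345, proj(x) = scale * x
proj(x) = [-2.884379, 0.222951, -5.256487]
Step 3: Dot product.
a^T * proj(x) = 4*(-2.884379) - 4*0.222951 + 1*(-5.256487) = -17.6858


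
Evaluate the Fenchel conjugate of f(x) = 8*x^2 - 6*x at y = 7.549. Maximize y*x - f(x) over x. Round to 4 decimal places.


f*(y) = sup_x {y*x - a*x^2 - b*x} = sup_x {(y-b)*x - a*x^2}
FOC: (y - b) - 2a*x = 0 => x* = (y - b)/(2a)
x* = (7.549 + 6)/(2*8) = 0.8468
f*(7.549) = (y-b)^2/(4a) = (7.549 + 6)^2/(4*8)
= 183.5754/32 = 5.7367


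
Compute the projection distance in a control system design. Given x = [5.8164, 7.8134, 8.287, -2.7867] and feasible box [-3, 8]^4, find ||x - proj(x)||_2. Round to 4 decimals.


Project each component onto [-3, 8].
clip(5.8164) = 5.8164, clip(7.8134) = 7.8134, clip(8.287) = 8.0, clip(-2.7867) = -2.7867
Projection = [5.8164, 7.8134, 8.0, -2.7867]
Squared diffs: [0.0, 0.0, 0.0824, 0.0]
Distance = sqrt(0.0824) = 0.287


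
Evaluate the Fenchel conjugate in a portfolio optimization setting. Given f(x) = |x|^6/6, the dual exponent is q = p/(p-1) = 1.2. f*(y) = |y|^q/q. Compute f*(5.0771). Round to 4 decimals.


The conjugate exponent q satisfies 1/p + 1/q = 1.
p = 6, so q = 6/(6 - 1) = 1.2
|y|^q = 5.0771^1.2 = 7.0265
f*(5.0771) = 7.0265 / 1.2 = 5.8554


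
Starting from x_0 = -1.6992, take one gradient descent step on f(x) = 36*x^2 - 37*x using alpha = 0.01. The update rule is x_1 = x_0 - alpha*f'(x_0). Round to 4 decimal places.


We compute the gradient at x_0 and apply the update.
f'(x) = 72*x - 37
f'(-1.6992) = 72*-1.6992 - 37 = -159.3424
x_1 = -1.6992 - 0.01*-159.3424 = -0.1058


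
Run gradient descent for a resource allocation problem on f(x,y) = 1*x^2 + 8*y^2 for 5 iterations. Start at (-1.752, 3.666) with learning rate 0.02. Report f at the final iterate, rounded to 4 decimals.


Gradient descent on f(x,y) = 1*x^2 + 8*y^2.
Starting point: (-1.752, 3.666), alpha = 0.02
Step 1: grad_x = 2*1*-1.752 = -3.504, grad_y = 2*8*3.666 = 58.656
  x_1 = -1.752 - 0.02*-3.504 = -1.6819
  y_1 = 3.666 - 0.02*58.656 = 2.4929
Step 2: grad_x = 2*1*-1.6819 = -3.3638, grad_y = 2*8*2.4929 = 39.8861
  x_2 = -1.6819 - 0.02*-3.3638 = -1.6146
  y_2 = 2.4929 - 0.02*39.8861 = 1.6952
Step 3: grad_x = 2*1*-1.6146 = -3.2293, grad_y = 2*8*1.6952 = 27.1225
  x_3 = -1.6146 - 0.02*-3.2293 = -1.5501
  y_3 = 1.6952 - 0.02*27.1225 = 1.1527
Step 4: grad_x = 2*1*-1.5501 = -3.1001, grad_y = 2*8*1.1527 = 18.4433
  x_4 = -1.5501 - 0.02*-3.1001 = -1.4881
  y_4 = 1.1527 - 0.02*18.4433 = 0.7838
Step 5: grad_x = 2*1*-1.4881 = -2.9761, grad_y = 2*8*0.7838 = 12.5415
  x_5 = -1.4881 - 0.02*-2.9761 = -1.4285
  y_5 = 0.7838 - 0.02*12.5415 = 0.533
f(-1.4285, 0.533) = 1*(-1.4285)^2 + 8*0.533^2 = 4.3135


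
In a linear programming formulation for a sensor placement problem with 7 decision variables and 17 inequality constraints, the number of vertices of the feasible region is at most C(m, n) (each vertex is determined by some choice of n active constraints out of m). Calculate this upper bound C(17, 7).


Each vertex corresponds to some choice of n active constraints out of m, so the number of vertices is at most C(m, n) = m! / (n!(m-n)!).
m = 17, n = 7
Numerator: 17 * 16 * 15 * 14 * 13 * 12 * 11
Denominator: 7! = 5040
C(17, 7) = 19448


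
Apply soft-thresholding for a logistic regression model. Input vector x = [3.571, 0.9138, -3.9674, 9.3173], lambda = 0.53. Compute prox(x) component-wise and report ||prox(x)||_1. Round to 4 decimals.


Soft-thresholding with lambda = 0.53:
prox(3.571) = sign(3.571)*max(|3.571| - 0.53, 0) = 3.041
prox(0.9138) = sign(0.9138)*max(|0.9138| - 0.53, 0) = 0.3838
prox(-3.9674) = sign(-3.9674)*max(|-3.9674| - 0.53, 0) = -3.4374
prox(9.3173) = sign(9.3173)*max(|9.3173| - 0.53, 0) = 8.7873
prox(x) = [3.041, 0.3838, -3.4374, 8.7873]
||prox(x)||_1 = 3.041 + 0.3838 + 3.4374 + 8.7873 = 15.6495


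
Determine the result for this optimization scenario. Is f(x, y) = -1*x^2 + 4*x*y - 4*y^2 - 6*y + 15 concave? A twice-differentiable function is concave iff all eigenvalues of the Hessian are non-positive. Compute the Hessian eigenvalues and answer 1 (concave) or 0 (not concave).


The Hessian of f(x,y) = -1*x^2 + 4*x*y - 4*y^2 - 6*y + 15 is:
H = [[-2, 4], [4, -8]]
Trace = -2 - 8 = -10
Determinant = -2*-8 - (4)^2 = 0
Discriminant = (-10)^2 - 4*0 = 100.0
Eigenvalues: lambda_1 = -10.0, lambda_2 = 0.0
The function is concave.

1


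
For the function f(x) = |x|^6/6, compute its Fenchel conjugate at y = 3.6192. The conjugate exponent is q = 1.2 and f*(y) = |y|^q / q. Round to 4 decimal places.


The conjugate exponent q satisfies 1/p + 1/q = 1.
p = 6, so q = 6/(6 - 1) = 1.2
|y|^q = 3.6192^1.2 = 4.681
f*(3.6192) = 4.681 / 1.2 = 3.9008


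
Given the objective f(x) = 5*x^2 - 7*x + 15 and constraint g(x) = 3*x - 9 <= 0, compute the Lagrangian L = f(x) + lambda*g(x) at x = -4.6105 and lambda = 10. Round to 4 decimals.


Step 1: Evaluate f(x).
f(-4.6105) = 5*(-4.6105)^2 - 7*(-4.6105) + 15 = 153.5571
Step 2: Evaluate g(x).
g(-4.6105) = 3*-4.6105 - 9 = -22.8315
Step 3: Compute Lagrangian.
L = 153.5571 + 10*-22.8315 = -74.7579


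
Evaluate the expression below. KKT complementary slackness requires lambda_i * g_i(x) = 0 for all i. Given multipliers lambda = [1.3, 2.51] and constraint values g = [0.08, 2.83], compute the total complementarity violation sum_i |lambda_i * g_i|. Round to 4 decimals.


KKT complementary slackness check:
lambda_1 * g_1 = 1.3 * 0.08 = 0.104
lambda_2 * g_2 = 2.51 * 2.83 = 7.1033
Total violation = 0.104 + 7.1033 = 7.2073


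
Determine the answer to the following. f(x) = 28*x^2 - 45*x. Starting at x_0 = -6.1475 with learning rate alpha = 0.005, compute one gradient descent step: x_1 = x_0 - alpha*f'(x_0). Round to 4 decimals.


We compute the gradient at x_0 and apply the update.
f'(x) = 56*x - 45
f'(-6.1475) = 56*-6.1475 - 45 = -389.26
x_1 = -6.1475 - 0.005*-389.26 = -4.2012


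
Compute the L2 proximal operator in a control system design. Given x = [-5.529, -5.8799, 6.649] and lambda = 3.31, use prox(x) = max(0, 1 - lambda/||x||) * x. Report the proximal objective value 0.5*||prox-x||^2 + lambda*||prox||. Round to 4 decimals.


Step 1: Compute ||x||.
||x|| = 10.4572
Step 2: Compute scaling factor.
scale = max(0, 1 - 3.31/10.4572) = 0.6835
Step 3: prox(x) = [-3.7789, -4.0187, 4.5444]
||prox(x)|| = 7.1472
Step 4: Proximal objective.
0.5*||prox-x||^2 = 5.4781
lambda*||prox|| = 23.6572
Total = 29.1352


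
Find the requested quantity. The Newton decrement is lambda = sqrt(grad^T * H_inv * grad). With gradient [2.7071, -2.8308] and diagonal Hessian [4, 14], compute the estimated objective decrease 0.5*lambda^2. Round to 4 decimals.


Step 1: H is diagonal, so H^(-1) * g = [0.6768, -0.2022].
Step 2: g^T H^(-1) g = sum_i g_i^2 / H_ii
  = (2.7071)^2/4 + (-2.8308)^2/14
  = 1.8321 + 0.5724 = 2.4045
Step 3: Objective decrease = 0.5 * g^T H^(-1) g = 1.2022


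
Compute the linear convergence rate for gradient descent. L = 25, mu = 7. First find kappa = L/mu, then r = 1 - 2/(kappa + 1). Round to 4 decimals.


Step 1: Compute the condition number.
kappa = L/mu = 25/7 = 3.5714
Step 2: Compute the convergence rate.
r = 1 - 2/(kappa + 1) = 1 - 2*mu/(L + mu) = (L - mu)/(L + mu) = 18/32 = 0.5625


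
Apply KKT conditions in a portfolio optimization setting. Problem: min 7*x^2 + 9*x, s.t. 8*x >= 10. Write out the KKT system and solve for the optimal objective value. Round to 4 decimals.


Step 1: Try lambda = 0 (constraint inactive).
x_unc = -9/(2*7) = -0.6429
Check: 8*-0.6429 = -5.1432 < 10 -- violated!
Step 2: Constraint must be active: 8*x = 10
x* = 10/8 = 1.25
lambda = (2*7*1.25 + 9)/8 = 3.3125
Step 3: Compute optimal value.
f(x*) = 7*1.25^2 + 9*1.25 = 22.1875


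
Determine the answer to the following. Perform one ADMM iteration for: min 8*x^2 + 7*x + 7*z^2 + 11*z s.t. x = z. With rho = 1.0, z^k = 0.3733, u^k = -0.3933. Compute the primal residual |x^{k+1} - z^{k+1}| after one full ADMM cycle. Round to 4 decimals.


ADMM iteration with rho = 1.0, z^k = 0.3733, u^k = -0.3933
Step 1: x-update.
Minimize 8*x^2 + 7*x + (1.0/2)*(x - 0.3733 - 0.3933)^2
FOC: (2*8 + 1.0)*x = -7 + 1.0*(0.3733 + 0.3933)
x^{k+1} = -0.3667
Step 2: z-update.
Minimize 7*z^2 + 11*z + (1.0/2)*(-0.3667 - z - 0.3933)^2
FOC: (2*7 + 1.0)*z = -11 + 1.0*(-0.3667 - 0.3933)
z^{k+1} = -0.784
Step 3: u-update.
u^{k+1} = -0.3933 - 0.3667 + 0.784 = 0.024
Step 4: Primal residual = |-0.3667 + 0.784| = 0.4173


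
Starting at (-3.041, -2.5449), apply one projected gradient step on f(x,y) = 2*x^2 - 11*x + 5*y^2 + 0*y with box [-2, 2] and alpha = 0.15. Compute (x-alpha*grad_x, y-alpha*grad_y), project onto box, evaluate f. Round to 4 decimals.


Step 1: Compute gradient at (-3.041, -2.5449).
grad_x = 2*2*-3.041 - 11 = -23.164
grad_y = 2*5*-2.5449 + 0 = -25.449
Step 2: Gradient step.
x_raw = -3.041 - 0.15*-23.164 = 0.4336
y_raw = -2.5449 - 0.15*-25.449 = 1.2725
Step 3: Project onto [-2, 2].
x_proj = clip(0.4336) = 0.4336
y_proj = clip(1.2725) = 1.2725
Step 4: Evaluate f.
f(0.4336, 1.2725) = 3.7021


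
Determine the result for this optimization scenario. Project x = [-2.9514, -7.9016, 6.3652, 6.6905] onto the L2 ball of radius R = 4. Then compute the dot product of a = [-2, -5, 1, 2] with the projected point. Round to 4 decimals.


Step 1: Compute ||x|| (intermediates to 6 decimals).
||x|| = sqrt((-2.9514)^2 + (-7.9016)^2 + 6.3652^2 + 6.6905^2) = 12.506982
Step 2: Project.
Since ||x|| > R, scale = R/||x|| = 4/12.506982 = 0.319821, proj(x) = scale * x
proj(x) = [-0.94392, -2.527098, 2.035725, 2.139762]
Step 3: Dot product.
a^T * proj(x) = -2*(-0.94392) - 5*(-2.527098) + 1*2.035725 + 2*2.139762 = 20.8386


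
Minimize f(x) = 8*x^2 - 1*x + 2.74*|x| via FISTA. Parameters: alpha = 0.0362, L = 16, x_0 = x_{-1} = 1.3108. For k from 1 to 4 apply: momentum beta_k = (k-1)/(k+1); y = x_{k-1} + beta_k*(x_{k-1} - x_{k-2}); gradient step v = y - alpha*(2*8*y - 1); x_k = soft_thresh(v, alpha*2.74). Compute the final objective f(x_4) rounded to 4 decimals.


FISTA on f(x) = 8*x^2 - 1*x + 2.74*|x|
L = 16, alpha = 0.0362
Iteration 1: beta = 0.0, y = 1.3108 + 0.0*(1.3108 - 1.3108) = 1.3108
  grad(y) = 19.9728, v = y - alpha*grad = 0.5878
  prox(v) = soft_thresh(0.5878, 0.0992) = 0.4886
Iteration 2: beta = 0.3333, y = 0.4886 + 0.3333*(0.4886 - 1.3108) = 0.2145
  grad(y) = 2.4325, v = y - alpha*grad = 0.1265
  prox(v) = soft_thresh(0.1265, 0.0992) = 0.0273
Iteration 3: beta = 0.5, y = 0.0273 + 0.5*(0.0273 - 0.4886) = -0.2034
  grad(y) = -4.2539, v = y - alpha*grad = -0.0494
  prox(v) = soft_thresh(-0.0494, 0.0992) = 0.0
Iteration 4: beta = 0.6, y = 0.0 + 0.6*(0.0 - 0.0273) = -0.0164
  grad(y) = -1.2619, v = y - alpha*grad = 0.0293
  prox(v) = soft_thresh(0.0293, 0.0992) = 0.0
f(x_4) = 8*0.0^2 - 1*0.0 + 2.74*|0.0| = 0.0


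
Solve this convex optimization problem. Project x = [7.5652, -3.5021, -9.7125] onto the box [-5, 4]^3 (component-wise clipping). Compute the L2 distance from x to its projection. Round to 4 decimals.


Project each component onto [-5, 4].
clip(7.5652) = 4.0, clip(-3.5021) = -3.5021, clip(-9.7125) = -5.0
Projection = [4.0, -3.5021, -5.0]
Squared diffs: [12.7107, 0.0, 22.2077]
Distance = sqrt(34.9184) = 5.9092


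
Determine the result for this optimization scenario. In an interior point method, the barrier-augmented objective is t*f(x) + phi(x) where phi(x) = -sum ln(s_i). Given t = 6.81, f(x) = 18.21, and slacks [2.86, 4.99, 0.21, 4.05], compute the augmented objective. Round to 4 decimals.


Step 1: Compute log-barrier.
ln values: [1.0508, 1.6074, -1.5606, 1.3987]
phi = -(1.0508 + 1.6074 - 1.5606 + 1.3987) = -2.4963
Step 2: Compute augmented objective.
t*f(x) = 6.81*18.21 = 124.0101
Total = 124.0101 - 2.4963 = 121.5138


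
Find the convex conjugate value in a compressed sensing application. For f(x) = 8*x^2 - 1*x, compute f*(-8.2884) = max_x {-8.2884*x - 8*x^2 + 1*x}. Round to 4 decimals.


f*(y) = sup_x {y*x - a*x^2 - b*x} = sup_x {(y-b)*x - a*x^2}
FOC: (y - b) - 2a*x = 0 => x* = (y - b)/(2a)
x* = (-8.2884 + 1)/(2*8) = -0.4555
f*(-8.2884) = (y-b)^2/(4a) = (-8.2884 + 1)^2/(4*8)
= 53.1208/32 = 1.66


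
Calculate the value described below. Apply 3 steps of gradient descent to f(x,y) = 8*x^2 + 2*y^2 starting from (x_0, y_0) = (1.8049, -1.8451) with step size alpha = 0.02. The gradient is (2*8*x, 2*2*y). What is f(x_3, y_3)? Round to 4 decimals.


Gradient descent on f(x,y) = 8*x^2 + 2*y^2.
Starting point: (1.8049, -1.8451), alpha = 0.02
Step 1: grad_x = 2*8*1.8049 = 28.8784, grad_y = 2*2*-1.8451 = -7.3804
  x_1 = 1.8049 - 0.02*28.8784 = 1.2273
  y_1 = -1.8451 - 0.02*-7.3804 = -1.6975
Step 2: grad_x = 2*8*1.2273 = 19.6373, grad_y = 2*2*-1.6975 = -6.79
  x_2 = 1.2273 - 0.02*19.6373 = 0.8346
  y_2 = -1.6975 - 0.02*-6.79 = -1.5617
Step 3: grad_x = 2*8*0.8346 = 13.3534, grad_y = 2*2*-1.5617 = -6.2468
  x_3 = 0.8346 - 0.02*13.3534 = 0.5675
  y_3 = -1.5617 - 0.02*-6.2468 = -1.4368
f(0.5675, -1.4368) = 8*0.5675^2 + 2*(-1.4368)^2 = 6.7052


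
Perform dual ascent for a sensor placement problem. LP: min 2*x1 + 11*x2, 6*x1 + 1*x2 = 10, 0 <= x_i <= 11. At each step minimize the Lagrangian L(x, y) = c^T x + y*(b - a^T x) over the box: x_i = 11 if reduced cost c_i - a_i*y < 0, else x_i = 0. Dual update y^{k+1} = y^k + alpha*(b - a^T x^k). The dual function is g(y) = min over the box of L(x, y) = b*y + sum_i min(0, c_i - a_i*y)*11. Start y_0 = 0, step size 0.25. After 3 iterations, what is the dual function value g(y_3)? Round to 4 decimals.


Dual ascent for LP: min 2*x1 + 11*x2, 6*x1 + 1*x2 = 10, 0 <= x_i <= 11
Step 1: y^k = 0.0, reduced costs: (2.0, 11.0)
  x^k = (0.0, 0.0), subgradient = b - a^T x = 10.0
  y^{k+1} = 0.0 + 0.25*10.0 = 2.5
Step 2: y^k = 2.5, reduced costs: (-13.0, 8.5)
  x^k = (11.0, 0.0), subgradient = b - a^T x = -56.0
  y^{k+1} = 2.5 + 0.25*-56.0 = -11.5
Step 3: y^k = -11.5, reduced costs: (71.0, 22.5)
  x^k = (0.0, 0.0), subgradient = b - a^T x = 10.0
  y^{k+1} = -11.5 + 0.25*10.0 = -9.0
Dual objective at y_3 = -9.0: reduced costs (56.0, 20.0), box minimizer x = (0.0, 0.0)
g(y_3) = b*y + (c1 - a1*y)*x1 + (c2 - a2*y)*x2 = 10*(-9.0) + 56.0*0.0 + 20.0*0.0 = -90.0 + 0.0 + 0.0 = -90.0


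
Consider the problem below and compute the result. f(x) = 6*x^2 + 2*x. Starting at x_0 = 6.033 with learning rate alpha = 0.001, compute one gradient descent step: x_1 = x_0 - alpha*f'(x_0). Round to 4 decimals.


We compute the gradient at x_0 and apply the update.
f'(x) = 12*x + 2
f'(6.033) = 12*6.033 + 2 = 74.396
x_1 = 6.033 - 0.001*74.396 = 5.9586


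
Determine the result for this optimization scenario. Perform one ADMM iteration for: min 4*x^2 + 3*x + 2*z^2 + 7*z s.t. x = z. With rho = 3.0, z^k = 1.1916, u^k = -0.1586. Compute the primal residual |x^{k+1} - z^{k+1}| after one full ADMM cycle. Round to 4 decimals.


ADMM iteration with rho = 3.0, z^k = 1.1916, u^k = -0.1586
Step 1: x-update.
Minimize 4*x^2 + 3*x + (3.0/2)*(x - 1.1916 - 0.1586)^2
FOC: (2*4 + 3.0)*x = -3 + 3.0*(1.1916 + 0.1586)
x^{k+1} = 0.0955
Step 2: z-update.
Minimize 2*z^2 + 7*z + (3.0/2)*(0.0955 - z - 0.1586)^2
FOC: (2*2 + 3.0)*z = -7 + 3.0*(0.0955 - 0.1586)
z^{k+1} = -1.027
Step 3: u-update.
u^{k+1} = -0.1586 + 0.0955 + 1.027 = 0.9639
Step 4: Primal residual = |0.0955 + 1.027| = 1.1225


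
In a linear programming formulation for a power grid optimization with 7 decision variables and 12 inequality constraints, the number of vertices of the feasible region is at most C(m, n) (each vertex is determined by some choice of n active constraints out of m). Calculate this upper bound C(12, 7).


Each vertex corresponds to some choice of n active constraints out of m, so the number of vertices is at most C(m, n) = m! / (n!(m-n)!).
m = 12, n = 7
Numerator: 12 * 11 * 10 * 9 * 8 * 7 * 6
Denominator: 7! = 5040
C(12, 7) = 792


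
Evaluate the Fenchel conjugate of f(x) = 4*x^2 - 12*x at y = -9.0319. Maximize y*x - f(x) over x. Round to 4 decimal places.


f*(y) = sup_x {y*x - a*x^2 - b*x} = sup_x {(y-b)*x - a*x^2}
FOC: (y - b) - 2a*x = 0 => x* = (y - b)/(2a)
x* = (-9.0319 + 12)/(2*4) = 0.371
f*(-9.0319) = (y-b)^2/(4a) = (-9.0319 + 12)^2/(4*4)
= 8.8096/16 = 0.5506


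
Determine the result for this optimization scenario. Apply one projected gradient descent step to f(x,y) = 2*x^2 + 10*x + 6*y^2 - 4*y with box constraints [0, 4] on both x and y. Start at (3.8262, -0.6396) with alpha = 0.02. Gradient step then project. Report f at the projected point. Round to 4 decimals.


Step 1: Compute gradient at (3.8262, -0.6396).
grad_x = 2*2*3.8262 + 10 = 25.3048
grad_y = 2*6*-0.6396 - 4 = -11.6752
Step 2: Gradient step.
x_raw = 3.8262 - 0.02*25.3048 = 3.3201
y_raw = -0.6396 - 0.02*-11.6752 = -0.4061
Step 3: Project onto [0, 4].
x_proj = clip(3.3201) = 3.3201
y_proj = clip(-0.4061) = 0.0
Step 4: Evaluate f.
f(3.3201, 0.0) = 55.2472


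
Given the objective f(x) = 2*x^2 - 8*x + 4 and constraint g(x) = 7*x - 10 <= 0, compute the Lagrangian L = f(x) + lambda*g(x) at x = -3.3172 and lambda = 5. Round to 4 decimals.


Step 1: Evaluate f(x).
f(-3.3172) = 2*(-3.3172)^2 - 8*(-3.3172) + 4 = 52.5452
Step 2: Evaluate g(x).
g(-3.3172) = 7*-3.3172 - 10 = -33.2204
Step 3: Compute Lagrangian.
L = 52.5452 + 5*-33.2204 = -113.5568


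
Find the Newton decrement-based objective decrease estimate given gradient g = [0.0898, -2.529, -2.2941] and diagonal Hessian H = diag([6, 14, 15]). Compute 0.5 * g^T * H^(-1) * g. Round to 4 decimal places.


Step 1: H is diagonal, so H^(-1) * g = [0.015, -0.1806, -0.1529].
Step 2: g^T H^(-1) g = sum_i g_i^2 / H_ii
  = (0.0898)^2/6 + (-2.529)^2/14 + (-2.2941)^2/15
  = 0.0013 + 0.4568 + 0.3509 = 0.809
Step 3: Objective decrease = 0.5 * g^T H^(-1) g = 0.4045


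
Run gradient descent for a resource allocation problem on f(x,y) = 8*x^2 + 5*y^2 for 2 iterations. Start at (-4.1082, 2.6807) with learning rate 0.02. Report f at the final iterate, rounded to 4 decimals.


Gradient descent on f(x,y) = 8*x^2 + 5*y^2.
Starting point: (-4.1082, 2.6807), alpha = 0.02
Step 1: grad_x = 2*8*-4.1082 = -65.7312, grad_y = 2*5*2.6807 = 26.807
  x_1 = -4.1082 - 0.02*-65.7312 = -2.7936
  y_1 = 2.6807 - 0.02*26.807 = 2.1446
Step 2: grad_x = 2*8*-2.7936 = -44.6972, grad_y = 2*5*2.1446 = 21.4456
  x_2 = -2.7936 - 0.02*-44.6972 = -1.8996
  y_2 = 2.1446 - 0.02*21.4456 = 1.7156
f(-1.8996, 1.7156) = 8*(-1.8996)^2 + 5*1.7156^2 = 43.586


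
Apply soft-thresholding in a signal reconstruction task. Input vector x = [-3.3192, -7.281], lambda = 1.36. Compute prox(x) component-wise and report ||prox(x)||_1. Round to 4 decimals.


Soft-thresholding with lambda = 1.36:
prox(-3.3192) = sign(-3.3192)*max(|-3.3192| - 1.36, 0) = -1.9592
prox(-7.281) = sign(-7.281)*max(|-7.281| - 1.36, 0) = -5.921
prox(x) = [-1.9592, -5.921]
||prox(x)||_1 = 1.9592 + 5.921 = 7.8802


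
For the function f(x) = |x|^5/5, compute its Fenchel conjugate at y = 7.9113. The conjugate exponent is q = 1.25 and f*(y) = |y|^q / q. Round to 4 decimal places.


The conjugate exponent q satisfies 1/p + 1/q = 1.
p = 5, so q = 5/(5 - 1) = 1.25
|y|^q = 7.9113^1.25 = 13.2681
f*(7.9113) = 13.2681 / 1.25 = 10.6145


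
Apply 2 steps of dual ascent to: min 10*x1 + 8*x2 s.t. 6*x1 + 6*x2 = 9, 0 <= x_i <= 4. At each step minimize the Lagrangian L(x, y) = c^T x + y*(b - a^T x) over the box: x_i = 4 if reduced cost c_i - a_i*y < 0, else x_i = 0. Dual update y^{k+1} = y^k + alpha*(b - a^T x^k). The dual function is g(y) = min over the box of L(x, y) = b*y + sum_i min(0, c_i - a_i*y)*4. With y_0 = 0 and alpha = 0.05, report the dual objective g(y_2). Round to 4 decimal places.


Dual ascent for LP: min 10*x1 + 8*x2, 6*x1 + 6*x2 = 9, 0 <= x_i <= 4
Step 1: y^k = 0.0, reduced costs: (10.0, 8.0)
  x^k = (0.0, 0.0), subgradient = b - a^T x = 9.0
  y^{k+1} = 0.0 + 0.05*9.0 = 0.45
Step 2: y^k = 0.45, reduced costs: (7.3, 5.3)
  x^k = (0.0, 0.0), subgradient = b - a^T x = 9.0
  y^{k+1} = 0.45 + 0.05*9.0 = 0.9
Dual objective at y_2 = 0.9: reduced costs (4.6, 2.6), box minimizer x = (0.0, 0.0)
g(y_2) = b*y + (c1 - a1*y)*x1 + (c2 - a2*y)*x2 = 9*0.9 + 4.6*0.0 + 2.6*0.0 = 8.1 + 0.0 + 0.0 = 8.1


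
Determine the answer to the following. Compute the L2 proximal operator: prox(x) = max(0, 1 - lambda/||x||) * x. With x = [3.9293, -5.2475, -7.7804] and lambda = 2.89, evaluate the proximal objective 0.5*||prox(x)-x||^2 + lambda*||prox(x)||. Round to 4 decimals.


Step 1: Compute ||x||.
||x|| = 10.174
Step 2: Compute scaling factor.
scale = max(0, 1 - 2.89/10.174) = 0.7159
Step 3: prox(x) = [2.8132, -3.7569, -5.5703]
||prox(x)|| = 7.284
Step 4: Proximal objective.
0.5*||prox-x||^2 = 4.1761
lambda*||prox|| = 21.0508
Total = 25.2268


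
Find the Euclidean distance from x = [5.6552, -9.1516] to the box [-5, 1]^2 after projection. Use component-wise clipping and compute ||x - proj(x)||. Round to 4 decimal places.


Project each component onto [-5, 1].
clip(5.6552) = 1.0, clip(-9.1516) = -5.0
Projection = [1.0, -5.0]
Squared diffs: [21.6709, 17.2358]
Distance = sqrt(38.9067) = 6.2375


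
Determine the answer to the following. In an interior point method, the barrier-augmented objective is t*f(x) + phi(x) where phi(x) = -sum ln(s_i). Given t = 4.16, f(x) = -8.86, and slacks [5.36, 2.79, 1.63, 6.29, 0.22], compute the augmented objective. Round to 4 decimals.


Step 1: Compute log-barrier.
ln values: [1.679, 1.026, 0.4886, 1.839, -1.5141]
phi = -(1.679 + 1.026 + 0.4886 + 1.839 - 1.5141) = -3.5184
Step 2: Compute augmented objective.
t*f(x) = 4.16*-8.86 = -36.8576
Total = -36.8576 - 3.5184 = -40.376


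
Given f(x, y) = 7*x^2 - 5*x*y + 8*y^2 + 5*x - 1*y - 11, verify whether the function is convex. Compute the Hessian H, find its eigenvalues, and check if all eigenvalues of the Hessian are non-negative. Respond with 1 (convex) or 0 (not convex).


The Hessian of f(x,y) = 7*x^2 - 5*x*y + 8*y^2 + 5*x - 1*y - 11 is:
H = [[14, -5], [-5, 16]]
Trace = 14 + 16 = 30
Determinant = 14*16 - (-5)^2 = 199
Discriminant = (30)^2 - 4*199 = 104.0
Eigenvalues: lambda_1 = 9.901, lambda_2 = 20.099
The function is convex.

1


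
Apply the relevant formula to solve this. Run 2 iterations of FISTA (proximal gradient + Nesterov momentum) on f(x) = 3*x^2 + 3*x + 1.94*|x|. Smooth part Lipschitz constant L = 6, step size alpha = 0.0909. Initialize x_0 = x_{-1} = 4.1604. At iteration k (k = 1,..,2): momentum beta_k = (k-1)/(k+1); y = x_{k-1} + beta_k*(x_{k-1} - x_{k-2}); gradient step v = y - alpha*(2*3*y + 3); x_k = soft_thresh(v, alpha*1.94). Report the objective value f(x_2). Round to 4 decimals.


FISTA on f(x) = 3*x^2 + 3*x + 1.94*|x|
L = 6, alpha = 0.0909
Iteration 1: beta = 0.0, y = 4.1604 + 0.0*(4.1604 - 4.1604) = 4.1604
  grad(y) = 27.9624, v = y - alpha*grad = 1.6186
  prox(v) = soft_thresh(1.6186, 0.1763) = 1.4423
Iteration 2: beta = 0.3333, y = 1.4423 + 0.3333*(1.4423 - 4.1604) = 0.5362
  grad(y) = 6.2174, v = y - alpha*grad = -0.0289
  prox(v) = soft_thresh(-0.0289, 0.1763) = 0.0
f(x_2) = 3*0.0^2 + 3*0.0 + 1.94*|0.0| = 0.0


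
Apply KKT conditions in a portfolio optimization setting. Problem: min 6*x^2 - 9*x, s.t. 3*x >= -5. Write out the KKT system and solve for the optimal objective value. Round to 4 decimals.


Step 1: Try lambda = 0 (constraint inactive).
Stationarity: 2*6*x - 9 = 0
x* = 9/(2*6) = 0.75
Check constraint: 3*0.75 = 2.25 >= -5 -- satisfied.
Step 2: Compute optimal value.
f(x*) = 6*0.75^2 - 9*0.75 = -3.375


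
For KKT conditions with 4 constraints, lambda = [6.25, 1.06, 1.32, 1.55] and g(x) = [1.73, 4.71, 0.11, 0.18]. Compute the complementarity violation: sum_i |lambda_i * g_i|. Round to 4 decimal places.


KKT complementary slackness check:
lambda_1 * g_1 = 6.25 * 1.73 = 10.8125
lambda_2 * g_2 = 1.06 * 4.71 = 4.9926
lambda_3 * g_3 = 1.32 * 0.11 = 0.1452
lambda_4 * g_4 = 1.55 * 0.18 = 0.279
Total violation = 10.8125 + 4.9926 + 0.1452 + 0.279 = 16.2293


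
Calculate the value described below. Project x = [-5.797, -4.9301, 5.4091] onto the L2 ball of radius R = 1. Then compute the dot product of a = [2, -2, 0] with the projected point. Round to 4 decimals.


Step 1: Compute ||x|| (intermediates to 6 decimals).
||x|| = sqrt((-5.797)^2 + (-4.9301)^2 + 5.4091^2) = 9.336459
Step 2: Project.
Since ||x|| > R, scale = R/||x|| = 1/9.336459 = 0.107107, proj(x) = scale * x
proj(x) = [-0.620899, -0.528048, 0.579352]
Step 3: Dot product.
a^T * proj(x) = 2*(-0.620899) - 2*(-0.528048) + 0*0.579352 = -0.1857


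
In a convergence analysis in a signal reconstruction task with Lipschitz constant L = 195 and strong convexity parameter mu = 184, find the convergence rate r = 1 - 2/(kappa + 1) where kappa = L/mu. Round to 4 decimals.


Step 1: Compute the condition number.
kappa = L/mu = 195/184 = 1.0598
Step 2: Compute the convergence rate.
r = 1 - 2/(kappa + 1) = 1 - 2*mu/(L + mu) = (L - mu)/(L + mu) = 11/379 = 0.029


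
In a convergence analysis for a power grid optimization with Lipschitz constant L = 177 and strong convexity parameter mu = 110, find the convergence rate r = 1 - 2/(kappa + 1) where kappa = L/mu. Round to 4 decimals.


Step 1: Compute the condition number.
kappa = L/mu = 177/110 = 1.6091
Step 2: Compute the convergence rate.
r = 1 - 2/(kappa + 1) = 1 - 2*mu/(L + mu) = (L - mu)/(L + mu) = 67/287 = 0.2334


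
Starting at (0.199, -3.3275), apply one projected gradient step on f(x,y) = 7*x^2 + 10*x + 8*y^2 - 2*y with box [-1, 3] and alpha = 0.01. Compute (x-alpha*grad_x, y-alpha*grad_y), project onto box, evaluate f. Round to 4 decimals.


Step 1: Compute gradient at (0.199, -3.3275).
grad_x = 2*7*0.199 + 10 = 12.786
grad_y = 2*8*-3.3275 - 2 = -55.24
Step 2: Gradient step.
x_raw = 0.199 - 0.01*12.786 = 0.0711
y_raw = -3.3275 - 0.01*-55.24 = -2.7751
Step 3: Project onto [-1, 3].
x_proj = clip(0.0711) = 0.0711
y_proj = clip(-2.7751) = -1.0
Step 4: Evaluate f.
f(0.0711, -1.0) = 10.7468


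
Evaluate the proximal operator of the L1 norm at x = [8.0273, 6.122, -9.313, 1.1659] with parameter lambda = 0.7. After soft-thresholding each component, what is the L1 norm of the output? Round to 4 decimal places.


Soft-thresholding with lambda = 0.7:
prox(8.0273) = sign(8.0273)*max(|8.0273| - 0.7, 0) = 7.3273
prox(6.122) = sign(6.122)*max(|6.122| - 0.7, 0) = 5.422
prox(-9.313) = sign(-9.313)*max(|-9.313| - 0.7, 0) = -8.613
prox(1.1659) = sign(1.1659)*max(|1.1659| - 0.7, 0) = 0.4659
prox(x) = [7.3273, 5.422, -8.613, 0.4659]
||prox(x)||_1 = 7.3273 + 5.422 + 8.613 + 0.4659 = 21.8282


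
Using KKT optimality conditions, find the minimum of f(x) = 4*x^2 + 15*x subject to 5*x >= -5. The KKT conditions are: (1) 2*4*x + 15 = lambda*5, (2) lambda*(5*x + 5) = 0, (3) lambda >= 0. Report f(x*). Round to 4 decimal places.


Step 1: Try lambda = 0 (constraint inactive).
x_unc = -15/(2*4) = -1.875
Check: 5*-1.875 = -9.375 < -5 -- violated!
Step 2: Constraint must be active: 5*x = -5
x* = -5/5 = -1.0
lambda = (2*4*(-1.0) + 15)/5 = 1.4
Step 3: Compute optimal value.
f(x*) = 4*(-1.0)^2 + 15*(-1.0) = -11.0


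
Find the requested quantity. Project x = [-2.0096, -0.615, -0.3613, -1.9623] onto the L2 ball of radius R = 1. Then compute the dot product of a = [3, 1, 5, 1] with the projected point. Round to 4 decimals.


Step 1: Compute ||x|| (intermediates to 6 decimals).
||x|| = sqrt((-2.0096)^2 + (-0.615)^2 + (-0.3613)^2 + (-1.9623)^2) = 2.897909
Step 2: Project.
Since ||x|| > R, scale = R/||x|| = 1/2.897909 = 0.345076, proj(x) = scale * x
proj(x) = [-0.693465, -0.212222, -0.124676, -0.677143]
Step 3: Dot product.
a^T * proj(x) = 3*(-0.693465) + 1*(-0.212222) + 5*(-0.124676) + 1*(-0.677143) = -3.5931


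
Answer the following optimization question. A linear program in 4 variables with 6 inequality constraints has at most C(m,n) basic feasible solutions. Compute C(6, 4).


Each vertex corresponds to some choice of n active constraints out of m, so the number of vertices is at most C(m, n) = m! / (n!(m-n)!).
m = 6, n = 4
Numerator: 6 * 5 * 4 * 3
Denominator: 4! = 24
C(6, 4) = 15


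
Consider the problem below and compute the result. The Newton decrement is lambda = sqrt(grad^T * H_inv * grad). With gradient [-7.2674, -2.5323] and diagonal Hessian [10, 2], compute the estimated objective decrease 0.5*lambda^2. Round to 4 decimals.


Step 1: H is diagonal, so H^(-1) * g = [-0.7267, -1.2662].
Step 2: g^T H^(-1) g = sum_i g_i^2 / H_ii
  = (-7.2674)^2/10 + (-2.5323)^2/2
  = 5.2815 + 3.2063 = 8.4878
Step 3: Objective decrease = 0.5 * g^T H^(-1) g = 4.2439


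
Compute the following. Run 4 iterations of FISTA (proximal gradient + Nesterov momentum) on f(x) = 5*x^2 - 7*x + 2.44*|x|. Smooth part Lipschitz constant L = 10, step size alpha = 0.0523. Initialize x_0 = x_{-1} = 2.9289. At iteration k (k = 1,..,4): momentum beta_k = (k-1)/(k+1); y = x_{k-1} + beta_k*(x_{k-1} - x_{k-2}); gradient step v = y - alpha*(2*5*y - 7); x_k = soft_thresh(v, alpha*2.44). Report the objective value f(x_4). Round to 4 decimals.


FISTA on f(x) = 5*x^2 - 7*x + 2.44*|x|
L = 10, alpha = 0.0523
Iteration 1: beta = 0.0, y = 2.9289 + 0.0*(2.9289 - 2.9289) = 2.9289
  grad(y) = 22.289, v = y - alpha*grad = 1.7632
  prox(v) = soft_thresh(1.7632, 0.1276) = 1.6356
Iteration 2: beta = 0.3333, y = 1.6356 + 0.3333*(1.6356 - 2.9289) = 1.2045
  grad(y) = 5.0446, v = y - alpha*grad = 0.9406
  prox(v) = soft_thresh(0.9406, 0.1276) = 0.813
Iteration 3: beta = 0.5, y = 0.813 + 0.5*(0.813 - 1.6356) = 0.4017
  grad(y) = -2.9826, v = y - alpha*grad = 0.5577
  prox(v) = soft_thresh(0.5577, 0.1276) = 0.4301
Iteration 4: beta = 0.6, y = 0.4301 + 0.6*(0.4301 - 0.813) = 0.2004
  grad(y) = -4.9962, v = y - alpha*grad = 0.4617
  prox(v) = soft_thresh(0.4617, 0.1276) = 0.3341
f(x_4) = 5*0.3341^2 - 7*0.3341 + 2.44*|0.3341| = -0.9653


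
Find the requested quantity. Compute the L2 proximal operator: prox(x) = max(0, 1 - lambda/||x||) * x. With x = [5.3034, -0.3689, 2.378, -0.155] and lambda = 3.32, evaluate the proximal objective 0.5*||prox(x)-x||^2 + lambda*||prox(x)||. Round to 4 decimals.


Step 1: Compute ||x||.
||x|| = 5.8259
Step 2: Compute scaling factor.
scale = max(0, 1 - 3.32/5.8259) = 0.4301
Step 3: prox(x) = [2.2812, -0.1587, 1.0229, -0.0667]
||prox(x)|| = 2.5059
Step 4: Proximal objective.
0.5*||prox-x||^2 = 5.5112
lambda*||prox|| = 8.3196
Total = 13.8308


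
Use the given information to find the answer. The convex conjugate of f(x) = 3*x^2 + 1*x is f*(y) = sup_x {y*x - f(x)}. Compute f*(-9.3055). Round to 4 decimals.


f*(y) = sup_x {y*x - a*x^2 - b*x} = sup_x {(y-b)*x - a*x^2}
FOC: (y - b) - 2a*x = 0 => x* = (y - b)/(2a)
x* = (-9.3055 - 1)/(2*3) = -1.7176
f*(-9.3055) = (y-b)^2/(4a) = (-9.3055 - 1)^2/(4*3)
= 106.2033/12 = 8.8503


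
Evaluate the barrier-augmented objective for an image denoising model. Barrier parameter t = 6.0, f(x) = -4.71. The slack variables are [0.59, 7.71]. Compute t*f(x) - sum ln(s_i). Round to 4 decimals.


Step 1: Compute log-barrier.
ln values: [-0.5276, 2.0425]
phi = -(-0.5276 + 2.0425) = -1.5149
Step 2: Compute augmented objective.
t*f(x) = 6.0*-4.71 = -28.26
Total = -28.26 - 1.5149 = -29.7749


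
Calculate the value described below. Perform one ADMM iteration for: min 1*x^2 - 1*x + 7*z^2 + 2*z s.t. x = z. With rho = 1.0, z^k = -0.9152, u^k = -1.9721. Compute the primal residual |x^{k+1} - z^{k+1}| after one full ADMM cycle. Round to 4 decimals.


ADMM iteration with rho = 1.0, z^k = -0.9152, u^k = -1.9721
Step 1: x-update.
Minimize 1*x^2 - 1*x + (1.0/2)*(x + 0.9152 - 1.9721)^2
FOC: (2*1 + 1.0)*x = 1 + 1.0*(-0.9152 + 1.9721)
x^{k+1} = 0.6856
Step 2: z-update.
Minimize 7*z^2 + 2*z + (1.0/2)*(0.6856 - z - 1.9721)^2
FOC: (2*7 + 1.0)*z = -2 + 1.0*(0.6856 - 1.9721)
z^{k+1} = -0.2191
Step 3: u-update.
u^{k+1} = -1.9721 + 0.6856 + 0.2191 = -1.0674
Step 4: Primal residual = |0.6856 + 0.2191| = 0.9047
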